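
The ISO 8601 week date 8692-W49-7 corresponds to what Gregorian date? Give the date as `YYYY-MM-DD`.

ISO week 1 of 8692 is the week containing the first Thursday of 8692.
Week 49, day 7 (Sunday) lands on 8692-12-11.

8692-12-11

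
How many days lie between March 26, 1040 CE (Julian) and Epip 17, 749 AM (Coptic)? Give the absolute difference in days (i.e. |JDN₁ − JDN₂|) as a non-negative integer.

2450

First date → JDN 2101003; second date → JDN 2098553.
The interval is |2101003 − 2098553| = 2450 days.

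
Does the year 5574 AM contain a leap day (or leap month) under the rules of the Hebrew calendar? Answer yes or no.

Hebrew year 5574 is year 7 of its 19-year Metonic cycle; leap years are at positions 3, 6, 8, 11, 14, 17, 19, so it is a common year (12 months).

no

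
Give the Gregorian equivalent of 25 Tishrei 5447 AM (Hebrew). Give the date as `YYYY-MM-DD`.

Both dates share Julian Day Number 2337145; in the Gregorian calendar that is 13 October 1686 CE.

1686-10-13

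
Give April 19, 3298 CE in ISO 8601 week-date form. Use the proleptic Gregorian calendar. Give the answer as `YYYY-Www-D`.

The weekday is Saturday (ISO weekday 6).
That Saturday belongs to ISO week 16 of ISO year 3298.

3298-W16-6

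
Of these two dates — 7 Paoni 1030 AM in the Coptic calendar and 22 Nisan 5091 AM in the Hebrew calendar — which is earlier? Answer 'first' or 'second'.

The two dates have Julian Day Numbers 2201148 and 2207295 respectively.
Since 2201148 < 2207295, the first date comes first.

first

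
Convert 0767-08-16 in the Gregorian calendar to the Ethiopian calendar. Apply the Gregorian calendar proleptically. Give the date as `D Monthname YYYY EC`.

19 Nehase 759 EC

Both dates share Julian Day Number 2001428; in the Ethiopian calendar that is 19 Nehase 759 EC.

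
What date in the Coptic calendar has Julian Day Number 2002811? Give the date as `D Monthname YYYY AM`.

The proleptic Gregorian equivalent of JDN 2002811 is 30 May 771.
In the Coptic calendar that day is 1 Paoni 487 AM.

1 Paoni 487 AM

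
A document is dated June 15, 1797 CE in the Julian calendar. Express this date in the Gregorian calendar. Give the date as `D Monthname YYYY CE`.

26 June 1797 CE

The Julian–Gregorian offset here is 11 days (Julian trailing).
15 June 1797 Julian + 11 days → 26 June 1797 Gregorian.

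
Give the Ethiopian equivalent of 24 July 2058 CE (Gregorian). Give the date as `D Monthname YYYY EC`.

Both dates share Julian Day Number 2472934; in the Ethiopian calendar that is 17 Hamle 2050 EC.

17 Hamle 2050 EC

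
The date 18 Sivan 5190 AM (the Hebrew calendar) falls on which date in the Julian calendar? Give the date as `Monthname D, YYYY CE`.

Both dates share Julian Day Number 2243525; in the Julian calendar that is 9 June 1430 CE.

June 9, 1430 CE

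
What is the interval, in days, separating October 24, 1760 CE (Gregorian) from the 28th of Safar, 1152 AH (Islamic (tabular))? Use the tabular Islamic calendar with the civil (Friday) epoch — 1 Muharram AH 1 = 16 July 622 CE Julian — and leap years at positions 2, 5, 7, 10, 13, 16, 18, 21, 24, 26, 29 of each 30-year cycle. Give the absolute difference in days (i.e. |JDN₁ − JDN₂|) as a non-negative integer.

First date → JDN 2364184; second date → JDN 2356373.
The interval is |2364184 − 2356373| = 7811 days.

7811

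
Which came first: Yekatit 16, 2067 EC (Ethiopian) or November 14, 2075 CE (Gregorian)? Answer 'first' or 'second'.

first

First date → JDN 2478992; second date → JDN 2479256.
JDN 2478992 < JDN 2479256, so the first date is earlier.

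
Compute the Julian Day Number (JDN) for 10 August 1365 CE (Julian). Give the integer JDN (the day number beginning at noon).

2219846

In the proleptic Gregorian calendar the same day is 18 August 1365.
JDN 2299161 is 15 October 1582 CE (Gregorian); the target day is −79315 days from there, so JDN = 2219846.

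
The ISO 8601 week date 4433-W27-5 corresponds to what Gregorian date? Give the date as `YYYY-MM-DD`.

ISO week 1 of 4433 is the week containing the first Thursday of 4433.
Week 27, day 5 (Friday) lands on 4433-07-08.

4433-07-08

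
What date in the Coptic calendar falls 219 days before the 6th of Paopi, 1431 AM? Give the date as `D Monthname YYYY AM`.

2 Paremhat 1430 AM

The starting date is JDN 2347372; 2347372 − 219 = 2347153.
JDN 2347153 corresponds to 2 Paremhat 1430 AM.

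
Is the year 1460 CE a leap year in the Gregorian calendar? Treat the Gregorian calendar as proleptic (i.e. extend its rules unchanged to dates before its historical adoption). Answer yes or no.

1460 is divisible by 4 and not by 100, so it is a leap year.

yes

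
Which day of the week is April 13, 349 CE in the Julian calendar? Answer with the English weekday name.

Thursday

Equivalently 14 April 349 Gregorian, JDN 1848633.
JDN 1848633 mod 7 = 3, and JDN 0 was a Monday, so this is a Thursday.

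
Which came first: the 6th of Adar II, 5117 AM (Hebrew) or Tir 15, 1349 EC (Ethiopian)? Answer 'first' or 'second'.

First date → JDN 2216760; second date → JDN 2216712.
JDN 2216712 < JDN 2216760, so the second date is earlier.

second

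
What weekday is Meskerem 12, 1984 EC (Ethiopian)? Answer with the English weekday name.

This is JDN 2448523 (23 September 1991 Gregorian).
JDN 2448523 mod 7 = 0, and JDN 0 was a Monday, so this is a Monday.

Monday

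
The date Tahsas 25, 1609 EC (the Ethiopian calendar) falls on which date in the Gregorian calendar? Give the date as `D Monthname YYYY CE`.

Both dates share Julian Day Number 2311657; in the Gregorian calendar that is 31 December 1616 CE.

31 December 1616 CE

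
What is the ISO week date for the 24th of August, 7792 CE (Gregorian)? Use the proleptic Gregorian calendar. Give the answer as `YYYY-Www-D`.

7792-W34-5

The weekday is Friday (ISO weekday 5).
That Friday belongs to ISO week 34 of ISO year 7792.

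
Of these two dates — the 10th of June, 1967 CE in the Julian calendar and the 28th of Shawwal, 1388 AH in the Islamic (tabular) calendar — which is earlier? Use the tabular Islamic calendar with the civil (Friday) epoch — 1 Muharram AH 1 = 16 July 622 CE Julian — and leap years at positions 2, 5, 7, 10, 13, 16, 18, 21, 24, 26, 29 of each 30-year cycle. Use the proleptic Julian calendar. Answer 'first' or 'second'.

first

Converting both to JDN: 2439665 vs 2440240; the smaller is the first.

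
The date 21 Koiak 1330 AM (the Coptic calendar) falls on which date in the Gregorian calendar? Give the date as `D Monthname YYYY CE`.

Both dates share Julian Day Number 2310557; in the Gregorian calendar that is 27 December 1613 CE.

27 December 1613 CE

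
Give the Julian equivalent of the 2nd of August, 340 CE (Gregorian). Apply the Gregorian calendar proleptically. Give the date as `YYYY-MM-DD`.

0340-08-01

At this point the Julian calendar is 1 day behind the Gregorian.
2 August 340 Gregorian − 1 day → 1 August 340 Julian.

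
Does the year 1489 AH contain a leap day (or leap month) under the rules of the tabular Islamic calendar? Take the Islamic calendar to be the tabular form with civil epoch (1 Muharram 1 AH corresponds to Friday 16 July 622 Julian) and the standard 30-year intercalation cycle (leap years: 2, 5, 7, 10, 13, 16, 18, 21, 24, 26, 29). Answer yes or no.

no

Year 1489 AH is year 19 of its 30-year cycle; leap positions are 2, 5, 7, 10, 13, 16, 18, 21, 24, 26, 29, so it is a common year (354 days).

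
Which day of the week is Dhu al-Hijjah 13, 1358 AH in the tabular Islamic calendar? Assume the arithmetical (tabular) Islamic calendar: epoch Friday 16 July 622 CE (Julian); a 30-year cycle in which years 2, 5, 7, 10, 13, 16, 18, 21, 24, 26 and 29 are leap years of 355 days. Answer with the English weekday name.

Equivalently 24 January 1940 Gregorian, JDN 2429653.
2429653 ≡ 2 (mod 7); counting from Monday = 0 gives Wednesday.

Wednesday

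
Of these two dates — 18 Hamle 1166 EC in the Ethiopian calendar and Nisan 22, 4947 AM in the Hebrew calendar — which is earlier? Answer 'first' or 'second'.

first

Converting both to JDN: 2150054 vs 2154701; the smaller is the first.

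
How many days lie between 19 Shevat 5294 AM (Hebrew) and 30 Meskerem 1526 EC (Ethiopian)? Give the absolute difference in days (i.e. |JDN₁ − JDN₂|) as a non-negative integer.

130

JDN of the first date = 2281386.
JDN of the second date = 2281256.
|2281256 − 2281386| = 130.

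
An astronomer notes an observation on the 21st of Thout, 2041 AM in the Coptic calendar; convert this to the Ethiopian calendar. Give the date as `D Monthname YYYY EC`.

21 Meskerem 2317 EC

Julian Day Number of the source date = 2570160.
Converting JDN 2570160 to the Ethiopian calendar gives 21 Meskerem 2317 EC.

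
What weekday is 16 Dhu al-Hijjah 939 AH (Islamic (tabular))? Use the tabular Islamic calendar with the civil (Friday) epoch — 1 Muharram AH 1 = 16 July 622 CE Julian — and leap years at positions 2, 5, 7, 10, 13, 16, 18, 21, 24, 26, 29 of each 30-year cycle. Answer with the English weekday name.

Wednesday

This is JDN 2281176 (19 July 1533 Gregorian).
Since JDN mod 7 = 2 (0 = Monday), the day is Wednesday.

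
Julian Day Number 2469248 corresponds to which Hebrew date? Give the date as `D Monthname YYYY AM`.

9 Tammuz 5808 AM

The Gregorian equivalent of JDN 2469248 is 20 June 2048.
In the Hebrew calendar that day is 9 Tammuz 5808 AM.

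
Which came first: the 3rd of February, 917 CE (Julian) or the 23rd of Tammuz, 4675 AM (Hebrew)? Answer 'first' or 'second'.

second

First date → JDN 2056026; second date → JDN 2055450.
JDN 2055450 < JDN 2056026, so the second date is earlier.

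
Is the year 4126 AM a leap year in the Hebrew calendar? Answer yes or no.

yes

Hebrew year 4126 is year 3 of its 19-year Metonic cycle; leap years are at positions 3, 6, 8, 11, 14, 17, 19, so it is a leap year (13 months).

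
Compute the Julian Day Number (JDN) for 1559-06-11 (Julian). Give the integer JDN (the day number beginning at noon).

Equivalently 21 June 1559 (proleptic Gregorian).
JDN 2451545 is 1 January 2000 CE (Gregorian); the target day is −160901 days from there, so JDN = 2290644.

2290644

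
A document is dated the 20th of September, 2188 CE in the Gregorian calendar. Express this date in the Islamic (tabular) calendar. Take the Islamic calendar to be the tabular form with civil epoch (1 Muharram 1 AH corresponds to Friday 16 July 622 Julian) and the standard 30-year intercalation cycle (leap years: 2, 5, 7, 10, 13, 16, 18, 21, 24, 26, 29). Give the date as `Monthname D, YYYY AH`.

Both dates share Julian Day Number 2520474; in the tabular Islamic calendar that is 28 Rabi' al-Awwal 1615 AH.

Rabi' al-Awwal 28, 1615 AH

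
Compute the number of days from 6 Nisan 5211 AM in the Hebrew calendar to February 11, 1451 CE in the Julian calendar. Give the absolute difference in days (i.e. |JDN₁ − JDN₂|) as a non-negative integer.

JDN of the first date = 2251103.
JDN of the second date = 2251077.
|2251077 − 2251103| = 26.

26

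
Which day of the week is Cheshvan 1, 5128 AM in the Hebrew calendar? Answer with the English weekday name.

Saturday

Equivalently 3 October 1367 Gregorian, JDN 2220622.
2220622 ≡ 5 (mod 7); counting from Monday = 0 gives Saturday.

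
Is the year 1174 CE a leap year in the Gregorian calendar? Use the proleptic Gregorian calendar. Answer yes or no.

no

1174 is not divisible by 4, so it is a common year.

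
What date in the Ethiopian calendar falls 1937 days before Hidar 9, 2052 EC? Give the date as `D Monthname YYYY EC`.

24 Hamle 2046 EC

Counting 1937 days back from JDN 2473417 reaches JDN 2471480, which is 24 Hamle 2046 EC.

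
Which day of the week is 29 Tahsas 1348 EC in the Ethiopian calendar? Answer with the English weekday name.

Equivalently 3 January 1356 Gregorian, JDN 2216331.
Since JDN mod 7 = 5 (0 = Monday), the day is Saturday.

Saturday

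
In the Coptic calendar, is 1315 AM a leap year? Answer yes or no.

1315 mod 4 = 3; in the Coptic calendar a year is leap when year mod 4 = 3, so it is a leap year.

yes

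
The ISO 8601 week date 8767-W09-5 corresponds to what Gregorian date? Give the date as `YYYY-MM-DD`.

ISO week 1 of 8767 is the week containing the first Thursday of 8767.
Week 9, day 5 (Friday) lands on 8767-03-03.

8767-03-03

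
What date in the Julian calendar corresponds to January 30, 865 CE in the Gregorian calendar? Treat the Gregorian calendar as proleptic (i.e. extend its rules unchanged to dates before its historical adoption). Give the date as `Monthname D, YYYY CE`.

January 26, 865 CE

At this point the Julian calendar is 4 days behind the Gregorian.
30 January 865 Gregorian − 4 days → 26 January 865 Julian.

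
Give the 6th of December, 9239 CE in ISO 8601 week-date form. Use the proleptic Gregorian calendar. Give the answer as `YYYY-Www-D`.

9239-W49-2

The weekday is Tuesday (ISO weekday 2).
That Tuesday belongs to ISO week 49 of ISO year 9239.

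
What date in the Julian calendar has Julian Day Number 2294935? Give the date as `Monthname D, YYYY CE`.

The proleptic Gregorian equivalent of JDN 2294935 is 21 March 1571.
In the Julian calendar that day is March 11, 1571 CE.

March 11, 1571 CE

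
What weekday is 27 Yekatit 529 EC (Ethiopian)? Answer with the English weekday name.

Saturday

This is JDN 1917249 (23 February 537 Gregorian).
JDN 1917249 mod 7 = 5, and JDN 0 was a Monday, so this is a Saturday.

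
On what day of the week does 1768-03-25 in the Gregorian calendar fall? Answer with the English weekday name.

JDN 2366893 mod 7 = 4, and JDN 0 was a Monday, so this is a Friday.

Friday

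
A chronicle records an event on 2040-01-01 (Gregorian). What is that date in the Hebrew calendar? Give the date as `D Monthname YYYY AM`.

Julian Day Number of the source date = 2466155.
Converting JDN 2466155 to the Hebrew calendar gives 15 Tevet 5800 AM.

15 Tevet 5800 AM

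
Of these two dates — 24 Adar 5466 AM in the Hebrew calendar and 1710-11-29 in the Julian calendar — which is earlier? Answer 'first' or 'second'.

first

The two dates have Julian Day Numbers 2344232 and 2345968 respectively.
Since 2344232 < 2345968, the first date comes first.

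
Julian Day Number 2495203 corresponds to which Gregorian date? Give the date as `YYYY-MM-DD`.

JDN 2451545 is 1 Jan 2000; 2495203 is +43658 days from there.

2119-07-14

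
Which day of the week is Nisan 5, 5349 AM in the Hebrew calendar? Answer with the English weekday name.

In the Gregorian calendar this is 22 March 1589 (JDN 2301511).
Since JDN mod 7 = 2 (0 = Monday), the day is Wednesday.

Wednesday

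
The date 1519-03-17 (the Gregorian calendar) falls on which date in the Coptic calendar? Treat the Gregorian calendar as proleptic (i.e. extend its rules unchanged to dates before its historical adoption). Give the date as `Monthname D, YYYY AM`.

Julian Day Number of the source date = 2275938.
Converting JDN 2275938 to the Coptic calendar gives 11 Paremhat 1235 AM.

Paremhat 11, 1235 AM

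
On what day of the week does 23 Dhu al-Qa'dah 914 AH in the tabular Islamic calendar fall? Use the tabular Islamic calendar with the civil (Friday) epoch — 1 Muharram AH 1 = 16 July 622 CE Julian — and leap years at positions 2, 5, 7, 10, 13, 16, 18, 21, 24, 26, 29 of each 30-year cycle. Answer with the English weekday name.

Thursday

In the proleptic Gregorian calendar this is 25 March 1509 (JDN 2272294).
Since JDN mod 7 = 3 (0 = Monday), the day is Thursday.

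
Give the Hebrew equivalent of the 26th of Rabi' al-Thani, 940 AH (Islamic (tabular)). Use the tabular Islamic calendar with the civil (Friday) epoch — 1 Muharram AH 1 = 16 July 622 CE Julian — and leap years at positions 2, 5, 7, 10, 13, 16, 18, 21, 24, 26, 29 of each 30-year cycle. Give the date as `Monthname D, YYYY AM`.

Both dates share Julian Day Number 2281304; in the Hebrew calendar that is 26 Cheshvan 5294 AM.

Cheshvan 26, 5294 AM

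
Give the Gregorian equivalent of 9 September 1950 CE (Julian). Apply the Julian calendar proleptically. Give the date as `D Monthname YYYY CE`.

The Julian–Gregorian offset here is 13 days (Julian trailing).
9 September 1950 Julian + 13 days → 22 September 1950 Gregorian.

22 September 1950 CE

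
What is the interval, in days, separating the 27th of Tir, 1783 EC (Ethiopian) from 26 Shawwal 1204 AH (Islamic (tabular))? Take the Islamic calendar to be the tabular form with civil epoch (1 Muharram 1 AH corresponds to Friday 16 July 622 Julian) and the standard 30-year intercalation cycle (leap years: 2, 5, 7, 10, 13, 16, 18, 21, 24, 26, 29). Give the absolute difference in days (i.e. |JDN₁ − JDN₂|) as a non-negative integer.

208

JDN of the first date = 2375242.
JDN of the second date = 2375034.
|2375034 − 2375242| = 208.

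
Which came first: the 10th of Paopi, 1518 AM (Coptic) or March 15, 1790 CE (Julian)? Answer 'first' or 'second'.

second

The two dates have Julian Day Numbers 2379153 and 2374929 respectively.
Since 2374929 < 2379153, the second date comes first.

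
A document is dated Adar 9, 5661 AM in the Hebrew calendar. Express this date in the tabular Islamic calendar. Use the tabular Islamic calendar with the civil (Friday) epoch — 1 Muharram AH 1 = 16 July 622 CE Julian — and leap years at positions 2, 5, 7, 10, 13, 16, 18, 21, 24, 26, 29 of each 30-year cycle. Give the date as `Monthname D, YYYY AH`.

The source date corresponds to 28 February 1901 in the Gregorian calendar (JDN 2415444).
That day falls on 9 Dhu al-Qa'dah 1318 AH in the tabular Islamic calendar.

Dhu al-Qa'dah 9, 1318 AH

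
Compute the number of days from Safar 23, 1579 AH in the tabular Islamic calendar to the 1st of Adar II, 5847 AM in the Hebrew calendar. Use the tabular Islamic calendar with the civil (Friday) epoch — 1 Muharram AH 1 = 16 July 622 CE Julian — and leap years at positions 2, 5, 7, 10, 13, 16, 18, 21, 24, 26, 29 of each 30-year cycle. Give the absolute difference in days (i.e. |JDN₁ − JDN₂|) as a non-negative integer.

First date → JDN 2507683; second date → JDN 2483385.
The interval is |2507683 − 2483385| = 24298 days.

24298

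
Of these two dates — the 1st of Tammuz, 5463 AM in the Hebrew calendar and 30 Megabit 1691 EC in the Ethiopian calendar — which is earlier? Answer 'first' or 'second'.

second

Converting both to JDN: 2343233 vs 2341702; the smaller is the second.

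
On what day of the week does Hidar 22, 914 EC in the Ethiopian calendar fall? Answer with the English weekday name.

Equivalently 23 November 921 Gregorian, JDN 2057775.
JDN 2057775 mod 7 = 6, and JDN 0 was a Monday, so this is a Sunday.

Sunday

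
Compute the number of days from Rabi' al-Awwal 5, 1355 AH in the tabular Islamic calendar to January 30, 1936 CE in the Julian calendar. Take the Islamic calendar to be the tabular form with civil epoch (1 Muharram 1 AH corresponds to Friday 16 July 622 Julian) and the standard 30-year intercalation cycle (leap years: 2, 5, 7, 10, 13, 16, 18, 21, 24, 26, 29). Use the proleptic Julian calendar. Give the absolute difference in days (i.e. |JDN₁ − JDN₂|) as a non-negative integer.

First date → JDN 2428315; second date → JDN 2428211.
The interval is |2428315 − 2428211| = 104 days.

104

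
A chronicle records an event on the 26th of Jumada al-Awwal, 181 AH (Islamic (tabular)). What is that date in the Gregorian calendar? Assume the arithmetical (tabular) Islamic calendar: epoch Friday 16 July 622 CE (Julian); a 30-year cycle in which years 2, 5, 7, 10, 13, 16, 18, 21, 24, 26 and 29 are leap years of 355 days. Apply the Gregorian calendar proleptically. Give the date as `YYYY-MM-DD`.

0797-07-30

Both dates share Julian Day Number 2012369; in the Gregorian calendar that is 30 July 797 CE.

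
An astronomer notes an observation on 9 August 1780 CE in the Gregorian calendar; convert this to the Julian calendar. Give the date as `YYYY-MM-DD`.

1780-07-29

At this point the Julian calendar is 11 days behind the Gregorian.
9 August 1780 Gregorian − 11 days → 29 July 1780 Julian.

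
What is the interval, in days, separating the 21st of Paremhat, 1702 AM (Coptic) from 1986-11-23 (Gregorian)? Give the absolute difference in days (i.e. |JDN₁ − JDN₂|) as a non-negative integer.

JDN of the first date = 2446520.
JDN of the second date = 2446758.
|2446758 − 2446520| = 238.

238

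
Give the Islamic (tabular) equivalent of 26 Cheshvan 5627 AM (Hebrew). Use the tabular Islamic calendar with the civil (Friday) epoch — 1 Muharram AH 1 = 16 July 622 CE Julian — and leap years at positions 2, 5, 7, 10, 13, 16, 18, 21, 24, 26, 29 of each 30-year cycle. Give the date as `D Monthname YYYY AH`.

25 Jumada al-Thani 1283 AH

Julian Day Number of the source date = 2402910.
Converting JDN 2402910 to the tabular Islamic calendar gives 25 Jumada al-Thani 1283 AH.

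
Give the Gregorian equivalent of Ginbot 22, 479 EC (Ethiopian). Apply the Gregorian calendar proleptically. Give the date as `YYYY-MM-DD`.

0487-05-18

Both dates share Julian Day Number 1899071; in the Gregorian calendar that is 18 May 487 CE.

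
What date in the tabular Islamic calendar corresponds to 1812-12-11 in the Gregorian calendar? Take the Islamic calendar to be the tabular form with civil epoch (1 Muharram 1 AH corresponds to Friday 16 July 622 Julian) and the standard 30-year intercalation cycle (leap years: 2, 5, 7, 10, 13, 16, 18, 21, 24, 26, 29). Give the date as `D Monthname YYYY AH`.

Both dates share Julian Day Number 2383224; in the tabular Islamic calendar that is 6 Dhu al-Hijjah 1227 AH.

6 Dhu al-Hijjah 1227 AH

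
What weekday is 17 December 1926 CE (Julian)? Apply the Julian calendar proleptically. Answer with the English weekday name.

Thursday

In the Gregorian calendar this is 30 December 1926 (JDN 2424880).
JDN 2424880 mod 7 = 3, and JDN 0 was a Monday, so this is a Thursday.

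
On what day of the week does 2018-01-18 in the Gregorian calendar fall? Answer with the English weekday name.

Thursday

Since JDN mod 7 = 3 (0 = Monday), the day is Thursday.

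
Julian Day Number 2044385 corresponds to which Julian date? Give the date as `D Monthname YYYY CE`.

22 March 885 CE

JDN 2044385 is 26 March 885 in the proleptic Gregorian calendar.
In the Julian calendar that day is 22 March 885 CE.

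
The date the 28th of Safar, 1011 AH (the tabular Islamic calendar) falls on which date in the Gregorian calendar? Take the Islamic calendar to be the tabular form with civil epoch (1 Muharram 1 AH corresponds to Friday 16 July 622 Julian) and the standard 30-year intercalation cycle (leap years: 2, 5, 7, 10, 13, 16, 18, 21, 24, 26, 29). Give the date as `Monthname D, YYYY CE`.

August 17, 1602 CE

Both dates share Julian Day Number 2306407; in the Gregorian calendar that is 17 August 1602 CE.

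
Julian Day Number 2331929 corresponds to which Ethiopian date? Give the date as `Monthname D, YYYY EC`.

JDN 2331929 is 2 July 1672 in the Gregorian calendar.
In the Ethiopian calendar that day is Sene 28, 1664 EC.

Sene 28, 1664 EC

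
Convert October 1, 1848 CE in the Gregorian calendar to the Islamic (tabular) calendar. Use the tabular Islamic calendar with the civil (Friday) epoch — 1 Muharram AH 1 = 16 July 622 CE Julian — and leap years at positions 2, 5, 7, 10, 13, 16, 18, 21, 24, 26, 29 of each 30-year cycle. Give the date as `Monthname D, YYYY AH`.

Dhu al-Qa'dah 3, 1264 AH

Both dates share Julian Day Number 2396302; in the tabular Islamic calendar that is 3 Dhu al-Qa'dah 1264 AH.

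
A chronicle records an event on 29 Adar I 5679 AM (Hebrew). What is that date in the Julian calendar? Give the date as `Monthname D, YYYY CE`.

Julian Day Number of the source date = 2422019.
Converting JDN 2422019 to the Julian calendar gives 16 February 1919 CE.

February 16, 1919 CE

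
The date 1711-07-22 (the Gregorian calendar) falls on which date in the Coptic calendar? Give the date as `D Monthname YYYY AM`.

Julian Day Number of the source date = 2346192.
Converting JDN 2346192 to the Coptic calendar gives 17 Epip 1427 AM.

17 Epip 1427 AM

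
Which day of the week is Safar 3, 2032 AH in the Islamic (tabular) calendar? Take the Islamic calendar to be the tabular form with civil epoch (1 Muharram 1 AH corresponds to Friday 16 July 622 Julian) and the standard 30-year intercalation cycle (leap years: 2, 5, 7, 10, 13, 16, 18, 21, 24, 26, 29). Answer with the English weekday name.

This is JDN 2668191 (26 February 2593 Gregorian).
JDN 2668191 mod 7 = 1, and JDN 0 was a Monday, so this is a Tuesday.

Tuesday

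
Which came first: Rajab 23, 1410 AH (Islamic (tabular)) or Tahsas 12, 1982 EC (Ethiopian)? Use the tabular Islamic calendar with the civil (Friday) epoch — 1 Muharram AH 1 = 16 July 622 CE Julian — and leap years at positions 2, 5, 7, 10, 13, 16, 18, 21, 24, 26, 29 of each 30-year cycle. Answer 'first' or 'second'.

second

Converting both to JDN: 2447942 vs 2447882; the smaller is the second.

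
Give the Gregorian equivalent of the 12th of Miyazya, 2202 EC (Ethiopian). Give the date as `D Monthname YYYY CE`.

22 April 2210 CE

Both dates share Julian Day Number 2528357; in the Gregorian calendar that is 22 April 2210 CE.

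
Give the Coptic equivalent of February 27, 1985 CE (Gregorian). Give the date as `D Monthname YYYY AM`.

20 Meshir 1701 AM

Julian Day Number of the source date = 2446124.
Converting JDN 2446124 to the Coptic calendar gives 20 Meshir 1701 AM.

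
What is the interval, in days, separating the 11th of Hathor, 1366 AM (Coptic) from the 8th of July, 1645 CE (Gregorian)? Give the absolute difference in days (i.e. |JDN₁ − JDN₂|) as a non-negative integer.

1593

JDN of the first date = 2323666.
JDN of the second date = 2322073.
|2322073 − 2323666| = 1593.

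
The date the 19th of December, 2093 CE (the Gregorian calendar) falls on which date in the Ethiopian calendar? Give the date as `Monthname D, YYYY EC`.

Julian Day Number of the source date = 2485866.
Converting JDN 2485866 to the Ethiopian calendar gives 10 Tahsas 2086 EC.

Tahsas 10, 2086 EC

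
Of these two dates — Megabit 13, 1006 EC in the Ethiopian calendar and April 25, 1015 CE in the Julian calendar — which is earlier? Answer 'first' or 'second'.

First date → JDN 2091489; second date → JDN 2091901.
JDN 2091489 < JDN 2091901, so the first date is earlier.

first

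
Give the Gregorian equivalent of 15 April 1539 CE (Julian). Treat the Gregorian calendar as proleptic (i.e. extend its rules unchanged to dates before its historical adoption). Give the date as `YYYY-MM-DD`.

1539-04-25

The Julian–Gregorian offset here is 10 days (Julian trailing).
15 April 1539 Julian + 10 days → 25 April 1539 Gregorian.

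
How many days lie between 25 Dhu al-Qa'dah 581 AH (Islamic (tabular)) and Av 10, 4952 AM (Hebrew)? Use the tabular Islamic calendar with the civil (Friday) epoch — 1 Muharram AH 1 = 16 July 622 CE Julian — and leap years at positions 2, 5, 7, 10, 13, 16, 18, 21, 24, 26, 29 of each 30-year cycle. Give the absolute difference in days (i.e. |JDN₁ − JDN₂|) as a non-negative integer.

JDN of the first date = 2154292.
JDN of the second date = 2156639.
|2156639 − 2154292| = 2347.

2347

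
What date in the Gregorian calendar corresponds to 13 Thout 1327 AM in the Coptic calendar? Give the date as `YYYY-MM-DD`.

1610-09-20

Julian Day Number of the source date = 2309363.
Converting JDN 2309363 to the Gregorian calendar gives 20 September 1610 CE.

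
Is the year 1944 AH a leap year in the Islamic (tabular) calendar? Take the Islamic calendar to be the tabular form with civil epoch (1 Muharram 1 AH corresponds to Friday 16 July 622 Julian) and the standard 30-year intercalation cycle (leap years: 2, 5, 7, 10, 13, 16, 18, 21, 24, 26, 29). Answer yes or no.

yes

Year 1944 AH is year 24 of its 30-year cycle; leap positions are 2, 5, 7, 10, 13, 16, 18, 21, 24, 26, 29, so it is a leap year (355 days).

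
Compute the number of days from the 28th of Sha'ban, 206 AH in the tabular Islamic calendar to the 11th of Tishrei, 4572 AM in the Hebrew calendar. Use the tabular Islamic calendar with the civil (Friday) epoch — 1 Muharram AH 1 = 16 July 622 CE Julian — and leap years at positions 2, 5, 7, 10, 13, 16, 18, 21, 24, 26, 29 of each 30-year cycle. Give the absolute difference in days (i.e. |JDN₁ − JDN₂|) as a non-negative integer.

First date → JDN 2021319; second date → JDN 2017550.
The interval is |2021319 − 2017550| = 3769 days.

3769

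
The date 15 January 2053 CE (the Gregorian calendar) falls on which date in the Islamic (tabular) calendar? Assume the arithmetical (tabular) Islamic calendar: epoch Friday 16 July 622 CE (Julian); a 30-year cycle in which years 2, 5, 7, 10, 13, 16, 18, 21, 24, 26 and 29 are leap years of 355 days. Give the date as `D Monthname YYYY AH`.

Julian Day Number of the source date = 2470918.
Converting JDN 2470918 to the tabular Islamic calendar gives 25 Jumada al-Awwal 1475 AH.

25 Jumada al-Awwal 1475 AH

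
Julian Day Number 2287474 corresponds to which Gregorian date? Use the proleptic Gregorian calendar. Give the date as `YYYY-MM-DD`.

1550-10-16

JDN 2451545 is 1 Jan 2000; 2287474 is −164071 days from there.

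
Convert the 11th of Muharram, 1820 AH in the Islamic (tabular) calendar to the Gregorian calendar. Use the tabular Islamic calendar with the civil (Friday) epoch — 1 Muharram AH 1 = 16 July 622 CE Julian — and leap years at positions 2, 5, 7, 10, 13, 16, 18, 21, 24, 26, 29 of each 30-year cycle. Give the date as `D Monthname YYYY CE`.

30 May 2387 CE

Both dates share Julian Day Number 2593043; in the Gregorian calendar that is 30 May 2387 CE.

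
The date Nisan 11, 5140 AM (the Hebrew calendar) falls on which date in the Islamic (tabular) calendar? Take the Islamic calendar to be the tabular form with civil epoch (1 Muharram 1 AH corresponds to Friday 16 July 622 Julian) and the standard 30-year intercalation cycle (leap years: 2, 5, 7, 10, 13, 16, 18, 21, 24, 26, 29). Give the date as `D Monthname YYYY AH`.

Both dates share Julian Day Number 2225180; in the tabular Islamic calendar that is 10 Dhu al-Hijjah 781 AH.

10 Dhu al-Hijjah 781 AH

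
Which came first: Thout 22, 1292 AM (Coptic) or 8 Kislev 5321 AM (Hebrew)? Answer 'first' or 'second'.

second

First date → JDN 2296589; second date → JDN 2291179.
JDN 2291179 < JDN 2296589, so the second date is earlier.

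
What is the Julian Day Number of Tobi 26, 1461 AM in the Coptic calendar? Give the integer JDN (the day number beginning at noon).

2358440

Equivalently 1 February 1745 (Gregorian).
JDN 2299161 is 15 October 1582 CE (Gregorian); the target day is +59279 days from there, so JDN = 2358440.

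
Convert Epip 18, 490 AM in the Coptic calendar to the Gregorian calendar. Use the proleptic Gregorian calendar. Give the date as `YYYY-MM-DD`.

0774-07-16

Both dates share Julian Day Number 2003954; in the Gregorian calendar that is 16 July 774 CE.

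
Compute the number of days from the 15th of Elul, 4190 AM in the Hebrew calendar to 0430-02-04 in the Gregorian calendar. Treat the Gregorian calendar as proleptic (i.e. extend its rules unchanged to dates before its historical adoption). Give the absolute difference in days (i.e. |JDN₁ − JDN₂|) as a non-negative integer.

First date → JDN 1878347; second date → JDN 1878149.
The interval is |1878347 − 1878149| = 198 days.

198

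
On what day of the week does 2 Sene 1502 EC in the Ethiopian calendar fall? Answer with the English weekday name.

Monday

This is JDN 2272732 (6 June 1510 Gregorian).
Since JDN mod 7 = 0 (0 = Monday), the day is Monday.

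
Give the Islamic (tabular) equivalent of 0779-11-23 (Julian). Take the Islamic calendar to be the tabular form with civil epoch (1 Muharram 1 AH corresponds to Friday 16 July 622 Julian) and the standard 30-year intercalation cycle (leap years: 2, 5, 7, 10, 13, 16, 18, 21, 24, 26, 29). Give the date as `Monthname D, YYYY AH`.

Julian Day Number of the source date = 2005914.
Converting JDN 2005914 to the tabular Islamic calendar gives 9 Rabi' al-Awwal 163 AH.

Rabi' al-Awwal 9, 163 AH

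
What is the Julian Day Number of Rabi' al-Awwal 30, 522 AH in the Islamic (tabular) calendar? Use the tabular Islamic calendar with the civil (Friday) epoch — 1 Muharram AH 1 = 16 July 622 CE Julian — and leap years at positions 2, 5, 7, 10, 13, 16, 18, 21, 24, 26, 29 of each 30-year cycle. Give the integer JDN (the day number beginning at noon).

2133153

Equivalently 10 April 1128 (proleptic Gregorian).
JDN 2451545 is 1 January 2000 CE (Gregorian); the target day is −318392 days from there, so JDN = 2133153.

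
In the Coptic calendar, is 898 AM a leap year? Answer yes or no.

no

898 mod 4 = 2; in the Coptic calendar a year is leap when year mod 4 = 3, so it is a common year.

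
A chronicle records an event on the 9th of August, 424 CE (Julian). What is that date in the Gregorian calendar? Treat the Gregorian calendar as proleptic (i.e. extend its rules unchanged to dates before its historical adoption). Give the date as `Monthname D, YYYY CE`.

At this point the Julian calendar is 1 day behind the Gregorian.
9 August 424 Julian + 1 day → 10 August 424 Gregorian.

August 10, 424 CE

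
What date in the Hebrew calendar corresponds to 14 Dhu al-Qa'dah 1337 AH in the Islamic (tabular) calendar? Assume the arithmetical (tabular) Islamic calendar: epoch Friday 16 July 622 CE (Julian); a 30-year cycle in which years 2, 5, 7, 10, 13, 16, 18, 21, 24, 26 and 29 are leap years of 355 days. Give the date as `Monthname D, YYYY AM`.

Av 15, 5679 AM

The source date corresponds to 11 August 1919 in the Gregorian calendar (JDN 2422182).
That day falls on 15 Av 5679 AM in the Hebrew calendar.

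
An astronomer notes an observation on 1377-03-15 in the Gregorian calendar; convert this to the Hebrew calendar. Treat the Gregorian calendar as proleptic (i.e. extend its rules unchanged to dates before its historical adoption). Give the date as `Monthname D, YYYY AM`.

Adar 25, 5137 AM

Julian Day Number of the source date = 2224073.
Converting JDN 2224073 to the Hebrew calendar gives 25 Adar 5137 AM.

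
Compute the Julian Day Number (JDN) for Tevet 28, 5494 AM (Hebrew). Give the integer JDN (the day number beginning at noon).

In the Gregorian calendar the same day is 3 January 1734.
JDN 2299161 is 15 October 1582 CE (Gregorian); the target day is +55232 days from there, so JDN = 2354393.

2354393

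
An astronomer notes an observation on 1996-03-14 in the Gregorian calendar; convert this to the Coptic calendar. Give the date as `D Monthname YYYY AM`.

Both dates share Julian Day Number 2450157; in the Coptic calendar that is 5 Paremhat 1712 AM.

5 Paremhat 1712 AM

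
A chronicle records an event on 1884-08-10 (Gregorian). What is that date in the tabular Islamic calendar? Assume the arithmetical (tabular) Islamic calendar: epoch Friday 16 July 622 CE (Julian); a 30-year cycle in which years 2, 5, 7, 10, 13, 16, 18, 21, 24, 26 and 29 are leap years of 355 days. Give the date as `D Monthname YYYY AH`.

17 Shawwal 1301 AH

Julian Day Number of the source date = 2409399.
Converting JDN 2409399 to the tabular Islamic calendar gives 17 Shawwal 1301 AH.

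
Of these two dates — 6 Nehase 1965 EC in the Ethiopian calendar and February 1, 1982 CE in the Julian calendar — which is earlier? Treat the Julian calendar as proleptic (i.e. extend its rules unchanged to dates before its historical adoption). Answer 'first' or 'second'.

First date → JDN 2441907; second date → JDN 2445015.
JDN 2441907 < JDN 2445015, so the first date is earlier.

first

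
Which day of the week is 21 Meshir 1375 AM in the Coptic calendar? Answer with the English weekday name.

Tuesday

This is JDN 2327053 (25 February 1659 Gregorian).
Since JDN mod 7 = 1 (0 = Monday), the day is Tuesday.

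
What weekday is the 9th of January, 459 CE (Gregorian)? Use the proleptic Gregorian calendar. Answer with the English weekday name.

Thursday

1888715 ≡ 3 (mod 7); counting from Monday = 0 gives Thursday.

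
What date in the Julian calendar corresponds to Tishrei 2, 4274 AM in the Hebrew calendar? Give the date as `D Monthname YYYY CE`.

The source date corresponds to 19 September 513 in the proleptic Gregorian calendar (JDN 1908691).
That day falls on 17 September 513 CE in the Julian calendar.

17 September 513 CE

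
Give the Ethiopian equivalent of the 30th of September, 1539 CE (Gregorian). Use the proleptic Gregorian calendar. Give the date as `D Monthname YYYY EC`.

22 Meskerem 1532 EC

Both dates share Julian Day Number 2283440; in the Ethiopian calendar that is 22 Meskerem 1532 EC.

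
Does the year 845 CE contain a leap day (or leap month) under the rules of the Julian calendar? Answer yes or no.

845 mod 4 = 1, so it is a common year in the Julian calendar.

no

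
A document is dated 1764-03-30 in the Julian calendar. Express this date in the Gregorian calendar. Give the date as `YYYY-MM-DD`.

1764-04-10

The Julian–Gregorian offset here is 11 days (Julian trailing).
30 March 1764 Julian + 11 days → 10 April 1764 Gregorian.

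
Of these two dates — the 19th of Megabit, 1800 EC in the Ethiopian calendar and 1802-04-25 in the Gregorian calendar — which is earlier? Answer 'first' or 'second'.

second

The two dates have Julian Day Numbers 2381504 and 2379341 respectively.
Since 2379341 < 2381504, the second date comes first.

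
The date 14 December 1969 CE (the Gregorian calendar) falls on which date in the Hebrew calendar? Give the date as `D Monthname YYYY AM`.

Both dates share Julian Day Number 2440570; in the Hebrew calendar that is 5 Tevet 5730 AM.

5 Tevet 5730 AM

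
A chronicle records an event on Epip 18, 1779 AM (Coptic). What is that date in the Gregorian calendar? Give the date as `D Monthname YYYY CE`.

Both dates share Julian Day Number 2474761; in the Gregorian calendar that is 25 July 2063 CE.

25 July 2063 CE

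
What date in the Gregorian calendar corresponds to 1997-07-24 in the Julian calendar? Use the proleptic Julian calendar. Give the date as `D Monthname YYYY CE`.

6 August 1997 CE

At this point the Julian calendar is 13 days behind the Gregorian.
24 July 1997 Julian + 13 days → 6 August 1997 Gregorian.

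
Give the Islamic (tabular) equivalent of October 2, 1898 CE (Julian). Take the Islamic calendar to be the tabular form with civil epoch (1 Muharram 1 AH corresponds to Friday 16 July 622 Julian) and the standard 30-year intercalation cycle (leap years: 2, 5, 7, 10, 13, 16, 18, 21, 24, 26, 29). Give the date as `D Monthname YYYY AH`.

28 Jumada al-Awwal 1316 AH

Julian Day Number of the source date = 2414577.
Converting JDN 2414577 to the tabular Islamic calendar gives 28 Jumada al-Awwal 1316 AH.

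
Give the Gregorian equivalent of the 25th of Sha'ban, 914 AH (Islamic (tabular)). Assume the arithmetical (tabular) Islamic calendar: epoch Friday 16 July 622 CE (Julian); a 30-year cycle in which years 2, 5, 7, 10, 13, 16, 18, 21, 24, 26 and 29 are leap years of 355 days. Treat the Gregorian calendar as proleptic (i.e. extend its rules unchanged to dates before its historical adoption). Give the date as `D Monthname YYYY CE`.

Julian Day Number of the source date = 2272208.
Converting JDN 2272208 to the Gregorian calendar gives 29 December 1508 CE.

29 December 1508 CE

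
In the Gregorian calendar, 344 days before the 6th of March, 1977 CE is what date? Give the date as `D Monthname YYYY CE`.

27 March 1976 CE

The starting date is JDN 2443209; 2443209 − 344 = 2442865.
JDN 2442865 corresponds to 27 March 1976 CE.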